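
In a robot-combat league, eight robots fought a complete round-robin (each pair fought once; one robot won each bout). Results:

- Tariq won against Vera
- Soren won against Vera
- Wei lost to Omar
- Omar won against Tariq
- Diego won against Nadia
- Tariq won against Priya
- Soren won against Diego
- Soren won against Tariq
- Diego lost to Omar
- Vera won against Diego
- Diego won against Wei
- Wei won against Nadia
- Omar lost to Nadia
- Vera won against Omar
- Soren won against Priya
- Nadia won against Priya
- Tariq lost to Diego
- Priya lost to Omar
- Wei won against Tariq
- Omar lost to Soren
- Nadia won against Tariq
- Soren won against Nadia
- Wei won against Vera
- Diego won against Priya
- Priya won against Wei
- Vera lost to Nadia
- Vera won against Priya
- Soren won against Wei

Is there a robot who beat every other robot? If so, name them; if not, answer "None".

Soren has 7 wins out of 7 opponents — a perfect record.

Soren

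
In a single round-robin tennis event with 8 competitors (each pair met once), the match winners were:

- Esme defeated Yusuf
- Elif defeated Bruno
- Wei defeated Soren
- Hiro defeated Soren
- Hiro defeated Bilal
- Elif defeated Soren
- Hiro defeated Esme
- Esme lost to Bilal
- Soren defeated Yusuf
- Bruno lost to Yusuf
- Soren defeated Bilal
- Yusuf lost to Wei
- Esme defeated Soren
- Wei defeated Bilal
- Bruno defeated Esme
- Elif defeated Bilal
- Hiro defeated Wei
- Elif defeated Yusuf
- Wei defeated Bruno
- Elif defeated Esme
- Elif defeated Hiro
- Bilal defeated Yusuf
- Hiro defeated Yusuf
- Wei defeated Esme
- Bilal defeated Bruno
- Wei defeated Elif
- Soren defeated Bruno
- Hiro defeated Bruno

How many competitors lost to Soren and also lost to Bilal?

2

Soren beat: Bilal, Bruno, Yusuf.
Bilal beat: Bruno, Yusuf, Esme.
Both beat: Bruno, Yusuf — 2.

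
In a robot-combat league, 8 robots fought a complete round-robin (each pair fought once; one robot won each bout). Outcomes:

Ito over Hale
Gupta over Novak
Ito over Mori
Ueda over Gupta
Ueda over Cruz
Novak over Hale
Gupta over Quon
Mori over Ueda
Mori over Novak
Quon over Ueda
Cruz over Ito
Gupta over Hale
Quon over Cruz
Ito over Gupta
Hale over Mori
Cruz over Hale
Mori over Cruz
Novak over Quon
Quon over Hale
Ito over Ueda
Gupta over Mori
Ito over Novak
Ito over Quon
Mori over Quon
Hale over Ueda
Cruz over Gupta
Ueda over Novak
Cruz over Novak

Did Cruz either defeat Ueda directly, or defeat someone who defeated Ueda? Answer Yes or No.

Yes

Cruz did not beat Ueda directly.
Cruz beat Ito, Gupta, Novak, Hale. Of those, Ito beat Ueda.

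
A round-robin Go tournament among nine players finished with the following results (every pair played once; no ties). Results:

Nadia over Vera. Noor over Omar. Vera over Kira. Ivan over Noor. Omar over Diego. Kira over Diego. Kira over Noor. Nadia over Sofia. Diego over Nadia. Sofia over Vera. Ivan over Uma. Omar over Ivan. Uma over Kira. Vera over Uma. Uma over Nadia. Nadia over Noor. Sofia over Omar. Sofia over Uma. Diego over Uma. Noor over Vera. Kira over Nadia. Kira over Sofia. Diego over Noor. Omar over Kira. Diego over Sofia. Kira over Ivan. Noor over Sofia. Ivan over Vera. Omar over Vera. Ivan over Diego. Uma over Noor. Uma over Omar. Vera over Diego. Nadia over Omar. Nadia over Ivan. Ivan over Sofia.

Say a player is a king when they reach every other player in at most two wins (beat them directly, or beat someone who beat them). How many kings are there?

8

Sofia reaches everyone (king).
Nadia reaches everyone (king).
Kira reaches everyone (king).
Diego reaches everyone (king).
Noor cannot reach Nadia in two steps.
Omar reaches everyone (king).
Uma reaches everyone (king).
Ivan reaches everyone (king).
Vera reaches everyone (king).
Kings: Sofia, Nadia, Kira, Diego, Omar, Uma, Ivan, Vera — 8.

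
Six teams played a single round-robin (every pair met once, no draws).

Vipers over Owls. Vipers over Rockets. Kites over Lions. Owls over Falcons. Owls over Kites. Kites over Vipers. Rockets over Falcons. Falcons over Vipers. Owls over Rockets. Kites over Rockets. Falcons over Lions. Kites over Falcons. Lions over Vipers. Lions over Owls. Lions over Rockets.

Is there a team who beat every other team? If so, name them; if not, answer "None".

Highest win total is Kites with 4 (out of 5 possible).
Kites lost to Owls, so no team went undefeated.

None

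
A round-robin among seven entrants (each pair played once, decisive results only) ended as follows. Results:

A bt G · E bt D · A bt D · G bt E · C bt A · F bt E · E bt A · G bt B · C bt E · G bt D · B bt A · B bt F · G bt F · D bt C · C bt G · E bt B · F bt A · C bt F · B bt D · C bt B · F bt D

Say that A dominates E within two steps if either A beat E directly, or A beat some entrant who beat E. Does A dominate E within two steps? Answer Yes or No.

Yes

A did not beat E directly.
A beat D, G. Of those, G beat E.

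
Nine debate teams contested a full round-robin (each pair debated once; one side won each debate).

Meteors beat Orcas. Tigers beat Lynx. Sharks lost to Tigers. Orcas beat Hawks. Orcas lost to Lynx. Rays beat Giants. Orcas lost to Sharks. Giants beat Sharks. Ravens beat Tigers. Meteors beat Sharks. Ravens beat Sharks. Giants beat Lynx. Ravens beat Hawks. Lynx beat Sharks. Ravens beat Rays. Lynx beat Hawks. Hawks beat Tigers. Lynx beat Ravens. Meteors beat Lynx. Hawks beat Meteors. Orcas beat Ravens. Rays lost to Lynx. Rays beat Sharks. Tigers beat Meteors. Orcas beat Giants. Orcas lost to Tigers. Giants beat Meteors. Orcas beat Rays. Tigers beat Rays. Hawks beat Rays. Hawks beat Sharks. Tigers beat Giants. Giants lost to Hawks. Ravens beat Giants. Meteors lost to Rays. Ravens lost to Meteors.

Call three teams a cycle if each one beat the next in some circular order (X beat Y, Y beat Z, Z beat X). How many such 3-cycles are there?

21

Win totals: Giants 3, Ravens 5, Lynx 5, Tigers 6, Rays 3, Meteors 4, Sharks 1, Hawks 5, Orcas 4.
A team with w wins dominates both others in C(w,2) triples; summing gives 3 + 10 + 10 + 15 + 3 + 6 + 0 + 10 + 6 = 63 transitive triples.
Total triples C(9,3) = 84, so cyclic triples = 84 − 63 = 21.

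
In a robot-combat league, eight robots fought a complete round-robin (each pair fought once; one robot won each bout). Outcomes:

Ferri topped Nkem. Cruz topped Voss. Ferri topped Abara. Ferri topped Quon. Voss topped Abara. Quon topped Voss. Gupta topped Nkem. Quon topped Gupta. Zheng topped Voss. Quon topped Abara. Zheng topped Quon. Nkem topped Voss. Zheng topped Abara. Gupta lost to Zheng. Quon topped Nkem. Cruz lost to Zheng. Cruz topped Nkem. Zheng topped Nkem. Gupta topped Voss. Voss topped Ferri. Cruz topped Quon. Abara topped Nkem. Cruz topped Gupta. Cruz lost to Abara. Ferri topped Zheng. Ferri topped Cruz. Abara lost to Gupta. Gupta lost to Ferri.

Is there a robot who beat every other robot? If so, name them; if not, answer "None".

None

Highest win total is Zheng with 6 (out of 7 possible).
Zheng lost to Ferri, so no robot went undefeated.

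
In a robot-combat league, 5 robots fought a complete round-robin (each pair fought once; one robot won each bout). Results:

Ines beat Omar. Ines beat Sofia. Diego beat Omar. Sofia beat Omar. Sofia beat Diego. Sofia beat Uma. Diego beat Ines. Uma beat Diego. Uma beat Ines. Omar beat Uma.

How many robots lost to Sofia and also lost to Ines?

Sofia beat: Uma, Diego, Omar.
Ines beat: Sofia, Omar.
Both beat: Omar — 1.

1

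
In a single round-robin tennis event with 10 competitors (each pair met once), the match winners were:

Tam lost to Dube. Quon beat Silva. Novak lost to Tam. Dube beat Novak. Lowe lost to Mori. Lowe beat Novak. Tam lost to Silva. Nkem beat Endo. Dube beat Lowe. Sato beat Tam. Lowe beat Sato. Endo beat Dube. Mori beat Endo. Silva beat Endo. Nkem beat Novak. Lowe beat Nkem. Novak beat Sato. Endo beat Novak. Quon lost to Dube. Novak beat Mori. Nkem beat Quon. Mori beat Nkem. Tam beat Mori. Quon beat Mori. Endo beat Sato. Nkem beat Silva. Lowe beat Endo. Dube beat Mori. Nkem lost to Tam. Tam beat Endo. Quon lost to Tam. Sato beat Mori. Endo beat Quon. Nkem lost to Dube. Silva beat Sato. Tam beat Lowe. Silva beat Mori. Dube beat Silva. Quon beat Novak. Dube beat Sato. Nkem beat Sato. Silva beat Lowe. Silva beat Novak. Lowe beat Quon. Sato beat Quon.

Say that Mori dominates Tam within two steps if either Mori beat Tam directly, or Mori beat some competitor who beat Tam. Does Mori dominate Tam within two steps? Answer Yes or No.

No

Mori did not beat Tam directly.
Mori beat Endo, Lowe, Nkem, but each of them lost to Tam. No two-step path.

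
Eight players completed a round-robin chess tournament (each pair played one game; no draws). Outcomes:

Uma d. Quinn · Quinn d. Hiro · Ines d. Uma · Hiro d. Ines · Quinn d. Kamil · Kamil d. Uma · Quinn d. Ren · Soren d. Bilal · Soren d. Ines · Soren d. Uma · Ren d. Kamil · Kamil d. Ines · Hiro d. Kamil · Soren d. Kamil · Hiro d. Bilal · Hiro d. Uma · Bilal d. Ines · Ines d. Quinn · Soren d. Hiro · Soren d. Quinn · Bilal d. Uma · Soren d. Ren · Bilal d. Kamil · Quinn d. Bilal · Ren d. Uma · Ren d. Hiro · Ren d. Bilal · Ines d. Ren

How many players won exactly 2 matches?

Win totals: Hiro 4, Kamil 2, Ines 3, Soren 7, Ren 4, Uma 1, Bilal 3, Quinn 4.
Exactly 2: Kamil — 1 player.

1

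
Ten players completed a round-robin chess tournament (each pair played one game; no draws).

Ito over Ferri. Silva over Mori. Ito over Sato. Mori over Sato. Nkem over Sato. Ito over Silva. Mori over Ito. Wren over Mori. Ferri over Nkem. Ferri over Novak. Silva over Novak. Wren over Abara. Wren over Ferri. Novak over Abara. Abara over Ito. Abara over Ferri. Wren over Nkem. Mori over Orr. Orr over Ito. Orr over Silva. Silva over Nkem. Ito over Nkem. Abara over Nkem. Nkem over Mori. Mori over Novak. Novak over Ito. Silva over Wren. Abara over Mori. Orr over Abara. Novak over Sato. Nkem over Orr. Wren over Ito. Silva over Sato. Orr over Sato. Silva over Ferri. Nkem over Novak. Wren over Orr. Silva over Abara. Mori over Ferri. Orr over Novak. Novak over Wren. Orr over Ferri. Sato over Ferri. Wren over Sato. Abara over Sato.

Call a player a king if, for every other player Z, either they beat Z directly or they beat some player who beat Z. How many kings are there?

Abara cannot reach Wren in two steps.
Nkem reaches everyone (king).
Wren reaches everyone (king).
Ito reaches everyone (king).
Novak reaches everyone (king).
Silva reaches everyone (king).
Orr reaches everyone (king).
Ferri cannot reach Silva in two steps.
Mori reaches everyone (king).
Sato cannot reach Abara, Wren, Ito, Silva, Orr, Mori in two steps.
Kings: Nkem, Wren, Ito, Novak, Silva, Orr, Mori — 7.

7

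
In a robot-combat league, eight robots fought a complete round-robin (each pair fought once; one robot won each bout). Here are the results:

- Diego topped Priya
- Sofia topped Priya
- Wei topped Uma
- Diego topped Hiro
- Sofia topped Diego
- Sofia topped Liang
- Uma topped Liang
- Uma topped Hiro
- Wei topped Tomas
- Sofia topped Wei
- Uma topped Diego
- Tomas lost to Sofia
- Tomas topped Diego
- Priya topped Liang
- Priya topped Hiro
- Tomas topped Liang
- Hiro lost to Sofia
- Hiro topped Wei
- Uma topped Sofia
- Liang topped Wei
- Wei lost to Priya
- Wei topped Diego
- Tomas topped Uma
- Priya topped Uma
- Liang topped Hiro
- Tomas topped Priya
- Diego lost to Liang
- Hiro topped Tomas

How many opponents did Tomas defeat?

4

Tomas' results: beat Priya, Liang, Diego, Uma; lost to Sofia, Wei, Hiro.
That is 4 wins.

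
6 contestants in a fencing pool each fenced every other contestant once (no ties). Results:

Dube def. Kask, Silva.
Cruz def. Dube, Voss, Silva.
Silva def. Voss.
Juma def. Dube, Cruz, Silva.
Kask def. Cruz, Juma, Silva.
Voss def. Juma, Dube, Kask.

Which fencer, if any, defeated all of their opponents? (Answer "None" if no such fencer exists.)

None

Highest win total is Voss with 3 (out of 5 possible).
Voss lost to Silva, Cruz, so no fencer went undefeated.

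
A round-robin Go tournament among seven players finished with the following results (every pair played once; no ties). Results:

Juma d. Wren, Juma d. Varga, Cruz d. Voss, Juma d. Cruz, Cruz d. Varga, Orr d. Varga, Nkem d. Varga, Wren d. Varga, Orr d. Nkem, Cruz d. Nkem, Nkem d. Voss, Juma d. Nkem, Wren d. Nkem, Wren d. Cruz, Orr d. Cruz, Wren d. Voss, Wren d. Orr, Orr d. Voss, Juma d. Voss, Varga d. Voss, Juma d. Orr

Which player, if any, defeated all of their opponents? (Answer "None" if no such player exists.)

Juma

Juma has 6 wins out of 6 opponents — a perfect record.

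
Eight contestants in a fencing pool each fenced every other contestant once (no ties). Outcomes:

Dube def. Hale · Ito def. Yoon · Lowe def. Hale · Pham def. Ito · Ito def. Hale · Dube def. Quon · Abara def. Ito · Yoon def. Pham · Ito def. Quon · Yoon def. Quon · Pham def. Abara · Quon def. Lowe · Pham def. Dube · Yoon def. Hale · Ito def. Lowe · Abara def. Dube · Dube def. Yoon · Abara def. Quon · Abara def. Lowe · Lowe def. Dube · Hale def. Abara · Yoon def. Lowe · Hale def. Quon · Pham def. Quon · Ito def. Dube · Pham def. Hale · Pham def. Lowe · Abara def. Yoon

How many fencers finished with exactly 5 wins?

Win totals: Quon 1, Lowe 2, Abara 5, Pham 6, Yoon 4, Dube 3, Ito 5, Hale 2.
Exactly 5: Abara, Ito — 2 fencers.

2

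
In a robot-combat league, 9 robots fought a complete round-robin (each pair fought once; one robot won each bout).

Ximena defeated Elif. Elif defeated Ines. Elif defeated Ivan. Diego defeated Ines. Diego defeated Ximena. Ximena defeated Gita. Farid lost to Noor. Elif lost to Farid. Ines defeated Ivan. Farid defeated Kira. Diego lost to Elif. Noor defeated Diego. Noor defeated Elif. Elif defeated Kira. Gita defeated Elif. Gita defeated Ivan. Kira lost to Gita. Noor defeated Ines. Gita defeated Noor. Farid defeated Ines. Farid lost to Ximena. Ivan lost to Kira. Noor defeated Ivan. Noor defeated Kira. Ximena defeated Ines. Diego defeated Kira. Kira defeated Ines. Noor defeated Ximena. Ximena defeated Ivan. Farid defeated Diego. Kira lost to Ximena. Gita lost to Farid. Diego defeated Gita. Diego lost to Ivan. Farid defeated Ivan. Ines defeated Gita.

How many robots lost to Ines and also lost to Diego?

1

Ines beat: Gita, Ivan.
Diego beat: Gita, Ximena, Ines, Kira.
Both beat: Gita — 1.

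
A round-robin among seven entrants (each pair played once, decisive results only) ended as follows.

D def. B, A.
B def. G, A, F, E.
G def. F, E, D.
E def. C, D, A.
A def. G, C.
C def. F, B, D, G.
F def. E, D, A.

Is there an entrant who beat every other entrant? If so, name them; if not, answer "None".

Highest win total is C with 4 (out of 6 possible).
C lost to A, E, so no entrant went undefeated.

None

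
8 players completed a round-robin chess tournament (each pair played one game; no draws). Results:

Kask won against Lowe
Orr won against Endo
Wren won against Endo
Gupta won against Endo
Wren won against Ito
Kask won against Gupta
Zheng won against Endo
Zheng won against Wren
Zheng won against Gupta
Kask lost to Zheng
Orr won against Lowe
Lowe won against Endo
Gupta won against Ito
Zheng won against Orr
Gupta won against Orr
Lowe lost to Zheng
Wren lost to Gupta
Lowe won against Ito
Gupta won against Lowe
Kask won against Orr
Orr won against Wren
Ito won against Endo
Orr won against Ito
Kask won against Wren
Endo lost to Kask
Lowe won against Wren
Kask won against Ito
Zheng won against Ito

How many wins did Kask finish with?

Kask's results: beat Endo, Orr, Wren, Ito, Lowe, Gupta; lost to Zheng.
That is 6 wins.

6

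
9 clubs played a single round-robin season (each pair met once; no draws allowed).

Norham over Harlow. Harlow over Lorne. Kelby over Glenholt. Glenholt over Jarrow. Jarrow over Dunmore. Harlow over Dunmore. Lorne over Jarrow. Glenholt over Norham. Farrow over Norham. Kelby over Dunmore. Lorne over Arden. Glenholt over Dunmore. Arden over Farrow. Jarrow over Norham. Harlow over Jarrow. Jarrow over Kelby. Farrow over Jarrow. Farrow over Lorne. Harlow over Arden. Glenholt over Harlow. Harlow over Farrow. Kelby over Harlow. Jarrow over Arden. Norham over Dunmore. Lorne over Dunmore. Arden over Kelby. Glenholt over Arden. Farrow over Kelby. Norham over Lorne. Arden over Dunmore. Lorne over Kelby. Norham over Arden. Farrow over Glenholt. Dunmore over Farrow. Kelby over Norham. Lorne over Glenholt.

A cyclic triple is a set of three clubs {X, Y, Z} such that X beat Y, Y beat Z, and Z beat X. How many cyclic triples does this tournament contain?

23

Win totals: Glenholt 5, Lorne 5, Arden 3, Jarrow 4, Dunmore 1, Harlow 5, Kelby 4, Farrow 5, Norham 4.
A club with w wins dominates both others in C(w,2) triples; summing gives 10 + 10 + 3 + 6 + 0 + 10 + 6 + 10 + 6 = 61 transitive triples.
Total triples C(9,3) = 84, so cyclic triples = 84 − 61 = 23.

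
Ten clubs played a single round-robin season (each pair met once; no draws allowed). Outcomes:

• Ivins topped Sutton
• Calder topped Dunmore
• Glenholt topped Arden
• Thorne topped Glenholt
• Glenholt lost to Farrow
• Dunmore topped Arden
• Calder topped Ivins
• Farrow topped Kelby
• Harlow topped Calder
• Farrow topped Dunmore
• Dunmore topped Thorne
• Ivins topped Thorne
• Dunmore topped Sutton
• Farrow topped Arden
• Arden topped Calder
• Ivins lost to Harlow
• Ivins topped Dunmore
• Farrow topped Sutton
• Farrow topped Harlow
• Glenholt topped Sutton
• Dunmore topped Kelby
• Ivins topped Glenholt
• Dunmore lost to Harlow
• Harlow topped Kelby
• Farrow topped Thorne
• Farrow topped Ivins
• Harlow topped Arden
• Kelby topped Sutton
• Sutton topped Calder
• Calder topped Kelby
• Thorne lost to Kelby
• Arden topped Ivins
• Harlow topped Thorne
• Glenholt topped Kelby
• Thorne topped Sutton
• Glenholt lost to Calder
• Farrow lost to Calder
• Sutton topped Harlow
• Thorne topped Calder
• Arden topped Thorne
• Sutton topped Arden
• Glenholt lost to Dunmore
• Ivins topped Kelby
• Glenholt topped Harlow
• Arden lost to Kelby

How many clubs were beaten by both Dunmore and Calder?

Dunmore beat: Sutton, Kelby, Arden, Thorne, Glenholt.
Calder beat: Kelby, Farrow, Dunmore, Ivins, Glenholt.
Both beat: Kelby, Glenholt — 2.

2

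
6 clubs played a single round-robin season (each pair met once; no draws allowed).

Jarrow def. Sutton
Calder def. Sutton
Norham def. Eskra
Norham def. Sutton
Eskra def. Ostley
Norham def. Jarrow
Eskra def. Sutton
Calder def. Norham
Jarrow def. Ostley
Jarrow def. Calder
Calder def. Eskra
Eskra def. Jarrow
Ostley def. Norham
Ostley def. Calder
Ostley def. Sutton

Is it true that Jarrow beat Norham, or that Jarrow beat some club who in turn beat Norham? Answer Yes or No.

Jarrow did not beat Norham directly.
Jarrow beat Calder, Ostley, Sutton. Of those, Calder beat Norham.

Yes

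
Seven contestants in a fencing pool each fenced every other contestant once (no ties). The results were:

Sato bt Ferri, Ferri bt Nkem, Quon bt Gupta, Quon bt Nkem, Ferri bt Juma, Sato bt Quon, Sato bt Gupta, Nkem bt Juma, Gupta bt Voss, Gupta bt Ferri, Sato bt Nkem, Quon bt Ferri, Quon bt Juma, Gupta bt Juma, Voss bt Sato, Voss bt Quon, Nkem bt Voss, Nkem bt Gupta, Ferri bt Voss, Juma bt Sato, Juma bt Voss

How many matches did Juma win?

2

Juma's results: beat Voss, Sato; lost to Gupta, Quon, Ferri, Nkem.
That is 2 wins.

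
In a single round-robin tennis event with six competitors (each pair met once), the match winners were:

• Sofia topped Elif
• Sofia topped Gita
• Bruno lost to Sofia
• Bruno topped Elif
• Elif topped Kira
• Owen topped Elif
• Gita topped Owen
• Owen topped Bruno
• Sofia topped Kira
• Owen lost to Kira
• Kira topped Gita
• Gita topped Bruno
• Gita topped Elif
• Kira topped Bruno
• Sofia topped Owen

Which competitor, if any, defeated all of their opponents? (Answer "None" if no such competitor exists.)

Sofia

Sofia has 5 wins out of 5 opponents — a perfect record.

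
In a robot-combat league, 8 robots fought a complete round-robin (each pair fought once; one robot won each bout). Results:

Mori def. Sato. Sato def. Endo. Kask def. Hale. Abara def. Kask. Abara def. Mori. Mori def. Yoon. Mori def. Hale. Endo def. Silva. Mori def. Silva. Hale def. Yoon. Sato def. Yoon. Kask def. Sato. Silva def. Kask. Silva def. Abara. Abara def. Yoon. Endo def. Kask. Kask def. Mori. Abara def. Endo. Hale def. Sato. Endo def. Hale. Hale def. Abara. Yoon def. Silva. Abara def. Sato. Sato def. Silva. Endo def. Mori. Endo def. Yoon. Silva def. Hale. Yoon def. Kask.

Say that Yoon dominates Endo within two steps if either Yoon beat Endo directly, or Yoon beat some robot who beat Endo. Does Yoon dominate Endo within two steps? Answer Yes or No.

No

Yoon did not beat Endo directly.
Yoon beat Kask, Silva, but each of them lost to Endo. No two-step path.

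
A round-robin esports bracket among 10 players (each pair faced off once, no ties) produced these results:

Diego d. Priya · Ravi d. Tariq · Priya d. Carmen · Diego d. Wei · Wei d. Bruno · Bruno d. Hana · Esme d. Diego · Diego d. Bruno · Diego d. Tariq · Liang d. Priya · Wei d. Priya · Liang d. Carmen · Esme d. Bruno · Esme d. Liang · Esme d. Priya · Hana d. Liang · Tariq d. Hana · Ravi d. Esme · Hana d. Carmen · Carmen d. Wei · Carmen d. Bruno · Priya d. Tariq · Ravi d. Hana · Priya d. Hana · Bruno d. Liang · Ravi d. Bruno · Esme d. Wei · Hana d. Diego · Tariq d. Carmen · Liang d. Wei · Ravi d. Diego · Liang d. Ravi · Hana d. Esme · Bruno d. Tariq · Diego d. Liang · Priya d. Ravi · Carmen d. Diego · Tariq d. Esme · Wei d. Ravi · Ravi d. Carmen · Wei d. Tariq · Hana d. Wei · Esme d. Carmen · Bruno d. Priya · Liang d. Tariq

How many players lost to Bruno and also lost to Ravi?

2

Bruno beat: Tariq, Hana, Liang, Priya.
Ravi beat: Tariq, Diego, Carmen, Hana, Bruno, Esme.
Both beat: Tariq, Hana — 2.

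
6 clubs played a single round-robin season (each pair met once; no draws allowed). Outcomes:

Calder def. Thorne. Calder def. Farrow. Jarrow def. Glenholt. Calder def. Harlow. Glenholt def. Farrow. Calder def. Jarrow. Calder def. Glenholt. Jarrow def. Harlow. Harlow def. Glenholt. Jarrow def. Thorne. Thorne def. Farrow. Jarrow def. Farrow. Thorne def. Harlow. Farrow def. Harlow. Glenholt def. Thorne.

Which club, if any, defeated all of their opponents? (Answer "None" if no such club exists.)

Calder

Calder has 5 wins out of 5 opponents — a perfect record.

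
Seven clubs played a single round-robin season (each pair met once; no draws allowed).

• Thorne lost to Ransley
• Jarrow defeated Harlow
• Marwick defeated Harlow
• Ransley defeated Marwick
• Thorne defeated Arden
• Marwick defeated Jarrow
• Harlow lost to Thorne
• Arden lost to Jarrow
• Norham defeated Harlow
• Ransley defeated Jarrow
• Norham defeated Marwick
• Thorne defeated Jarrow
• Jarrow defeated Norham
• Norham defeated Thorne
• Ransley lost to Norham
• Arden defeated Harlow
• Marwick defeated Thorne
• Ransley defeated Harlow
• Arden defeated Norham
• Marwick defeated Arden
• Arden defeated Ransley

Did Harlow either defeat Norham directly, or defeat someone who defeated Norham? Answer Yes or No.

Harlow did not beat Norham directly.
Harlow beat no one, so there is no intermediate club.

No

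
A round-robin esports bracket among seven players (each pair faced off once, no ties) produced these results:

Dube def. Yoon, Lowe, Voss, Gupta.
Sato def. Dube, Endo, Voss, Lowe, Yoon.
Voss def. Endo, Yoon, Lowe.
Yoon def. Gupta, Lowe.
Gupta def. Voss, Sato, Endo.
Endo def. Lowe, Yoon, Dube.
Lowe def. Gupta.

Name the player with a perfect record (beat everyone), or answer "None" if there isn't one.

Highest win total is Sato with 5 (out of 6 possible).
Sato lost to Gupta, so no player went undefeated.

None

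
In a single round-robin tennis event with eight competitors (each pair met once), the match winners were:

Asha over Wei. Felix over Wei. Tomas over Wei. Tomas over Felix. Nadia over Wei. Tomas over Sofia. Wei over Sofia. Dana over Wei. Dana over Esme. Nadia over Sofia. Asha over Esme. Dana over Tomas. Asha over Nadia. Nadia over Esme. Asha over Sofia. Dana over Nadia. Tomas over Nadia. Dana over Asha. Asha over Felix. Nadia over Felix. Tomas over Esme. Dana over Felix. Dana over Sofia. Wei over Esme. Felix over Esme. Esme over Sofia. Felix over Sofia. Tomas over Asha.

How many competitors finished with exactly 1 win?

1

Win totals: Nadia 4, Dana 7, Asha 5, Felix 3, Tomas 6, Esme 1, Wei 2, Sofia 0.
Exactly 1: Esme — 1 competitor.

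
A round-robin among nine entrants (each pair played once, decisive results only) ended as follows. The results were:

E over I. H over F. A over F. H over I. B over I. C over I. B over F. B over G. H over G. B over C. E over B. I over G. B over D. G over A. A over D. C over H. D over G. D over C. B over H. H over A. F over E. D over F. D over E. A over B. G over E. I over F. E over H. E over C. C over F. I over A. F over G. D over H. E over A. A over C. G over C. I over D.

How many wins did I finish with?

I's results: beat A, D, F, G; lost to B, C, E, H.
That is 4 wins.

4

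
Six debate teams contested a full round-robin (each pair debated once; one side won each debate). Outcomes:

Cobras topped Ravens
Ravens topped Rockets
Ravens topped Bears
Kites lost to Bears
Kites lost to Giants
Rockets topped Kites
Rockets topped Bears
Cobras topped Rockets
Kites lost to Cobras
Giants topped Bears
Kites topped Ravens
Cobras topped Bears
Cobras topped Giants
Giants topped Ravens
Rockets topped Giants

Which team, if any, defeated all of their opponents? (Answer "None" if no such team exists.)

Cobras

Cobras has 5 wins out of 5 opponents — a perfect record.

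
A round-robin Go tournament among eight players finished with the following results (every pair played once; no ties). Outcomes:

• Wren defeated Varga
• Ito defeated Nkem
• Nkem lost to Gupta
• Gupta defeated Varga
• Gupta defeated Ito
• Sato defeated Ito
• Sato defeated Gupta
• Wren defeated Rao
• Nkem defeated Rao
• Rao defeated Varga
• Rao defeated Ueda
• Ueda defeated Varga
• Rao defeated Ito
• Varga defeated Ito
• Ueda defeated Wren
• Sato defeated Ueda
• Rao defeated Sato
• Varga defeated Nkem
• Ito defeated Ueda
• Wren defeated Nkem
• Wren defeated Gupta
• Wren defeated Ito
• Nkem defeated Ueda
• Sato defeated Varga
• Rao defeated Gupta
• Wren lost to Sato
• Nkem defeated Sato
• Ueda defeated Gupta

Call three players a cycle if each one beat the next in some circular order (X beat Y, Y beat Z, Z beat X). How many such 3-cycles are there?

15

Win totals: Nkem 3, Rao 5, Ueda 3, Varga 2, Wren 5, Sato 5, Gupta 3, Ito 2.
A player with w wins dominates both others in C(w,2) triples; summing gives 3 + 10 + 3 + 1 + 10 + 10 + 3 + 1 = 41 transitive triples.
Total triples C(8,3) = 56, so cyclic triples = 56 − 41 = 15.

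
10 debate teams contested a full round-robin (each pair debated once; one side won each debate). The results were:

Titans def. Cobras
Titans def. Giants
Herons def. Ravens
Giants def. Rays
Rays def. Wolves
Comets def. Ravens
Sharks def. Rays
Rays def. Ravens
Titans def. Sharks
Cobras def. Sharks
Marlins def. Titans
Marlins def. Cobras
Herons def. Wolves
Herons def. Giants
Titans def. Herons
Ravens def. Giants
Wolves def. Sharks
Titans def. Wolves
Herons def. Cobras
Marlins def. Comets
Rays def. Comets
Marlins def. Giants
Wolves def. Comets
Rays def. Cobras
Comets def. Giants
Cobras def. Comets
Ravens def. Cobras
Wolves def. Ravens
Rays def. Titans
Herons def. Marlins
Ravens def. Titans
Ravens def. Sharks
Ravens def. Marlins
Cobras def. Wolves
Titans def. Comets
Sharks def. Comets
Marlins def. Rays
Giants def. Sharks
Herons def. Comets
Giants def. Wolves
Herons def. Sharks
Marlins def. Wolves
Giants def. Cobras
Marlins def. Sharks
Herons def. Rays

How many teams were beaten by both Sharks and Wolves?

1

Sharks beat: Rays, Comets.
Wolves beat: Sharks, Comets, Ravens.
Both beat: Comets — 1.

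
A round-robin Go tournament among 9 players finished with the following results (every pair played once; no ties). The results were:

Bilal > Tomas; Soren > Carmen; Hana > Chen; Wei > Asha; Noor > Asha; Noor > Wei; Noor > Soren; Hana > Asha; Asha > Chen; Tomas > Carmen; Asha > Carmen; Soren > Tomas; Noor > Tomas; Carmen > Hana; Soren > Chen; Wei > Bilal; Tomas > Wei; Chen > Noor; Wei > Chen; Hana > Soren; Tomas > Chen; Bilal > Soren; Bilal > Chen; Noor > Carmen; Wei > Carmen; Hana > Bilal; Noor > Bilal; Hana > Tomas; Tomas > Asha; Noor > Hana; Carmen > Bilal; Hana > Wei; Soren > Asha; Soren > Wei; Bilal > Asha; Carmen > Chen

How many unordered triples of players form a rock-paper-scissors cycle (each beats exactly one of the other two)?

16

Win totals: Tomas 4, Hana 6, Bilal 4, Noor 7, Asha 2, Chen 1, Soren 5, Carmen 3, Wei 4.
A player with w wins dominates both others in C(w,2) triples; summing gives 6 + 15 + 6 + 21 + 1 + 0 + 10 + 3 + 6 = 68 transitive triples.
Total triples C(9,3) = 84, so cyclic triples = 84 − 68 = 16.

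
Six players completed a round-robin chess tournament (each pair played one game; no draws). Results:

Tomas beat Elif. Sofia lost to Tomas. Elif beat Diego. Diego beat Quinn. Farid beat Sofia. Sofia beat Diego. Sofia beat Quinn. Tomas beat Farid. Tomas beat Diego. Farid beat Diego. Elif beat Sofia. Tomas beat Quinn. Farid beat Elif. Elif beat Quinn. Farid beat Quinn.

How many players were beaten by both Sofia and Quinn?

0

Sofia beat: Quinn, Diego.
Quinn beat: no one.
No one was beaten by both.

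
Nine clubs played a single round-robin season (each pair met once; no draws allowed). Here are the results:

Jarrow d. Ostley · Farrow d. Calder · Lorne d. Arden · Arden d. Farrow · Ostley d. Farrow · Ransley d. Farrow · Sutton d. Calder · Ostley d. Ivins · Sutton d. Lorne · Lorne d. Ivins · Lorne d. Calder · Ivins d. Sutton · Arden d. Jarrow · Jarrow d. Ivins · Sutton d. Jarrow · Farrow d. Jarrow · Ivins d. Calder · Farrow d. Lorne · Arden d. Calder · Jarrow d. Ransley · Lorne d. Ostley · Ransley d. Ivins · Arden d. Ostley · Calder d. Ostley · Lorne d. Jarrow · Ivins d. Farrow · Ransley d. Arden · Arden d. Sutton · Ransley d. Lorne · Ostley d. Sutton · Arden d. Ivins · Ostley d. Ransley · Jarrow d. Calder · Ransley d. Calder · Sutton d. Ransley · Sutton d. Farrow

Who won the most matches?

Arden

Win totals: Ransley 5, Ivins 3, Ostley 4, Farrow 3, Sutton 5, Arden 6, Jarrow 4, Calder 1, Lorne 5.
Arden leads with 6 wins (next highest: 5).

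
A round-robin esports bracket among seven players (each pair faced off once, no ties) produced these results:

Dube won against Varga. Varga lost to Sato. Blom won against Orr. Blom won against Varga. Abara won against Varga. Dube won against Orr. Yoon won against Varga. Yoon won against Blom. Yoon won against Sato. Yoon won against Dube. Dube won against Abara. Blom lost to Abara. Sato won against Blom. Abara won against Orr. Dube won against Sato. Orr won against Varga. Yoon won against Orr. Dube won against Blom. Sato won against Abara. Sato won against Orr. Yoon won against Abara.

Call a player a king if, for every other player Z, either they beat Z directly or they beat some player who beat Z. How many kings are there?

1

Blom cannot reach Yoon, Abara, Dube, Sato in two steps.
Varga cannot reach Blom, Yoon, Orr, Abara, Dube, Sato in two steps.
Yoon reaches everyone (king).
Orr cannot reach Blom, Yoon, Abara, Dube, Sato in two steps.
Abara cannot reach Yoon, Dube, Sato in two steps.
Dube cannot reach Yoon in two steps.
Sato cannot reach Yoon, Dube in two steps.
Kings: Yoon — 1.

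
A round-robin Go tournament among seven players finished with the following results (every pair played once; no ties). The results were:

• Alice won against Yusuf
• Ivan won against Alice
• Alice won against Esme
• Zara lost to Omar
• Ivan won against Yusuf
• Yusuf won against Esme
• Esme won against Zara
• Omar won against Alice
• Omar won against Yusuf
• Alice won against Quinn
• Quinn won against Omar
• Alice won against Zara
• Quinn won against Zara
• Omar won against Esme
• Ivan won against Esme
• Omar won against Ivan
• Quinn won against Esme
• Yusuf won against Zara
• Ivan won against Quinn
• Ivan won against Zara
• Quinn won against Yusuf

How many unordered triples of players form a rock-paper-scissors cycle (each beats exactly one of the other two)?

Win totals: Esme 1, Alice 4, Omar 5, Zara 0, Ivan 5, Yusuf 2, Quinn 4.
A player with w wins dominates both others in C(w,2) triples; summing gives 0 + 6 + 10 + 0 + 10 + 1 + 6 = 33 transitive triples.
Total triples C(7,3) = 35, so cyclic triples = 35 − 33 = 2.

2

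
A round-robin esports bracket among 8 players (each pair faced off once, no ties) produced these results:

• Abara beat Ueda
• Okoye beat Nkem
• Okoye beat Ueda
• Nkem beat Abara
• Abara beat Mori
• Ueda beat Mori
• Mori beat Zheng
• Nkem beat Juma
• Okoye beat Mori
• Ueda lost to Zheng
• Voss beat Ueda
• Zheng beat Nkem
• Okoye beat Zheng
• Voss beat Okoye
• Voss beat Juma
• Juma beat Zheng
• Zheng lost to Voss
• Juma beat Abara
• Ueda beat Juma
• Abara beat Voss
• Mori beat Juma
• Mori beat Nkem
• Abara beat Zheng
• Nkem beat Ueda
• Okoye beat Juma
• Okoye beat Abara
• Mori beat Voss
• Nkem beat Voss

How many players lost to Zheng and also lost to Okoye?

Zheng beat: Ueda, Nkem.
Okoye beat: Ueda, Zheng, Juma, Nkem, Abara, Mori.
Both beat: Ueda, Nkem — 2.

2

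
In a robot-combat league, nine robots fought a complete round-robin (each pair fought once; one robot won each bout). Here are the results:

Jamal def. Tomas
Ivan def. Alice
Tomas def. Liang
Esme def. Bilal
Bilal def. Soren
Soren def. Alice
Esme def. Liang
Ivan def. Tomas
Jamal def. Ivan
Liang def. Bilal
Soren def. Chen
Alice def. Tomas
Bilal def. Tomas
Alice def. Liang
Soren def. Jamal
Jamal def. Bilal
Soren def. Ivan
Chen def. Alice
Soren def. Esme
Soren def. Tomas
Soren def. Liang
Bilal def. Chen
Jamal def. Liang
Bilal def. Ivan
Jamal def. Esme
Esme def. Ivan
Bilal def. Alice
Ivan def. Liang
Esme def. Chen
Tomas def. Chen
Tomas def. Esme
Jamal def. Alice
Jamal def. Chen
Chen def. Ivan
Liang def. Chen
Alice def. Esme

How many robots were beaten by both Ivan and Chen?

Ivan beat: Alice, Liang, Tomas.
Chen beat: Alice, Ivan.
Both beat: Alice — 1.

1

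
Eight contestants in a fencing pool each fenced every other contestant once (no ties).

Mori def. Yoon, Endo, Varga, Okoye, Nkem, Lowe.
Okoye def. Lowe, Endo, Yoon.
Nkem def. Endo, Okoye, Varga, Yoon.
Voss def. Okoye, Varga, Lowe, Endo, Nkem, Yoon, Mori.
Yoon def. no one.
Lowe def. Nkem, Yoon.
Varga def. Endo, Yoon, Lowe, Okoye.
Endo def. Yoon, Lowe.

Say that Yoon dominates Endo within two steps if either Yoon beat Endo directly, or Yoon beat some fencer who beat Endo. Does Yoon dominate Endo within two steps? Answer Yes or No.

No

Yoon did not beat Endo directly.
Yoon beat no one, so there is no intermediate fencer.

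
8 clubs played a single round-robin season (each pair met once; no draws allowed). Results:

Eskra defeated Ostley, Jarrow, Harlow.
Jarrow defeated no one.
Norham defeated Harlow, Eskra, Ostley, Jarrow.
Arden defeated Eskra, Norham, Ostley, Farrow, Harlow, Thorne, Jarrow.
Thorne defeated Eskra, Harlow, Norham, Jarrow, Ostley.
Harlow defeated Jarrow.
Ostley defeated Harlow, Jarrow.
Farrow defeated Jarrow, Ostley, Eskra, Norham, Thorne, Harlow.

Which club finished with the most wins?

Win totals: Harlow 1, Norham 4, Ostley 2, Thorne 5, Eskra 3, Farrow 6, Arden 7, Jarrow 0.
Arden leads with 7 wins (next highest: 6).

Arden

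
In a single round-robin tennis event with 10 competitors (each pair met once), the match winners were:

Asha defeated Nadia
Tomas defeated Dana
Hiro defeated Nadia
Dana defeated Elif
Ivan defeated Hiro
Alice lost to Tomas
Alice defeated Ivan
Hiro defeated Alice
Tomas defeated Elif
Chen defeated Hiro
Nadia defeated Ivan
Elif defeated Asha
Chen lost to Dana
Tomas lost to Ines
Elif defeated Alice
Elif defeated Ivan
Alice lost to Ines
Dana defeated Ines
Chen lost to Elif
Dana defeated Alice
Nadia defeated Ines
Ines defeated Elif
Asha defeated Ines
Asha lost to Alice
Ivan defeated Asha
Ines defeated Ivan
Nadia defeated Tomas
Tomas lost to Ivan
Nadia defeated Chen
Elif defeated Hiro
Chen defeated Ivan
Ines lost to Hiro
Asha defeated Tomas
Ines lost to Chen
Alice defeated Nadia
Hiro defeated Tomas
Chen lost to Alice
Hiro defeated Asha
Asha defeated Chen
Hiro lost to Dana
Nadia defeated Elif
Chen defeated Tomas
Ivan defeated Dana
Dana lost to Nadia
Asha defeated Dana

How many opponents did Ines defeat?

4

Ines' results: beat Alice, Elif, Tomas, Ivan; lost to Nadia, Dana, Chen, Hiro, Asha.
That is 4 wins.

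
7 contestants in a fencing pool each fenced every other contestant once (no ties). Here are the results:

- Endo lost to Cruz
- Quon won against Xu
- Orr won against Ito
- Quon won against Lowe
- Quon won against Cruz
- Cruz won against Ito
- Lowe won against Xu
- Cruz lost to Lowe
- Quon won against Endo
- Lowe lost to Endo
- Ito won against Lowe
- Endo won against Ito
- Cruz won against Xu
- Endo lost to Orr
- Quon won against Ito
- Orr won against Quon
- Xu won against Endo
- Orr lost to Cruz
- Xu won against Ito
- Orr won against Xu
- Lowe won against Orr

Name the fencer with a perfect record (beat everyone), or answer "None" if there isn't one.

None

Highest win total is Quon with 5 (out of 6 possible).
Quon lost to Orr, so no fencer went undefeated.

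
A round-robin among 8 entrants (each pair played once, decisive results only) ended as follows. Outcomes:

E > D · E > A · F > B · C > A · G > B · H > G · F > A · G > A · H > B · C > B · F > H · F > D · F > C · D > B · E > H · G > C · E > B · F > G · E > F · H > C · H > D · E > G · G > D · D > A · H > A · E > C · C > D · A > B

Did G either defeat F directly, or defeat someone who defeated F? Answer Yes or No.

G did not beat F directly.
G beat A, B, C, D, but each of them lost to F. No two-step path.

No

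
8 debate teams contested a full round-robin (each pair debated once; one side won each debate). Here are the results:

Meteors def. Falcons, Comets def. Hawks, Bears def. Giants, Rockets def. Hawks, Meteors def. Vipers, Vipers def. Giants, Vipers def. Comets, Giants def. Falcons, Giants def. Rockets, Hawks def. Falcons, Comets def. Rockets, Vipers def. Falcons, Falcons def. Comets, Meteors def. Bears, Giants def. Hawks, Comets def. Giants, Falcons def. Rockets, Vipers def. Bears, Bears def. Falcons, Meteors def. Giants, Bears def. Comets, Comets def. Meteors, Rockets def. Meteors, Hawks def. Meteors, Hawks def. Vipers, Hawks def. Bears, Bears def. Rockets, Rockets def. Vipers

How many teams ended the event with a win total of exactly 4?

Win totals: Falcons 2, Meteors 4, Giants 3, Hawks 4, Comets 4, Bears 4, Vipers 4, Rockets 3.
Exactly 4: Meteors, Hawks, Comets, Bears, Vipers — 5 teams.

5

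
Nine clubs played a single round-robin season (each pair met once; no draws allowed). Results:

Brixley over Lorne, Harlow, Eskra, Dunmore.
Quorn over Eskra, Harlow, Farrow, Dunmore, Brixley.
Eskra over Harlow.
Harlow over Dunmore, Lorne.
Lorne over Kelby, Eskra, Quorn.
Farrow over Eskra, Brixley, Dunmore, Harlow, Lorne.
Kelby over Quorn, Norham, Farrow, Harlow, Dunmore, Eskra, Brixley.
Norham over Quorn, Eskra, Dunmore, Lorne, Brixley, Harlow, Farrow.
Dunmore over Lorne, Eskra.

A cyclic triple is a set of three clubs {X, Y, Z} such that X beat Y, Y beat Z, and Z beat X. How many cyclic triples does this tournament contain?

Win totals: Lorne 3, Farrow 5, Kelby 7, Harlow 2, Dunmore 2, Norham 7, Eskra 1, Quorn 5, Brixley 4.
A club with w wins dominates both others in C(w,2) triples; summing gives 3 + 10 + 21 + 1 + 1 + 21 + 0 + 10 + 6 = 73 transitive triples.
Total triples C(9,3) = 84, so cyclic triples = 84 − 73 = 11.

11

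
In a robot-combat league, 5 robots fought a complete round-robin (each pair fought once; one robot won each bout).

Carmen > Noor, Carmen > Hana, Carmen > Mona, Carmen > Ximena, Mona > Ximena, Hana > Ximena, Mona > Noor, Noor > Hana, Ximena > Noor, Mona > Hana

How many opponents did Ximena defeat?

Ximena's results: beat Noor; lost to Hana, Carmen, Mona.
That is 1 win.

1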